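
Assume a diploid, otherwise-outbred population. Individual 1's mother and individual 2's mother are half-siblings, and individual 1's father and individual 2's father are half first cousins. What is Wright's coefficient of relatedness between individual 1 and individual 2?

0.078125

Independent pedigree routes through distinct common ancestors add.
Individual 1 and individual 2 are related in two ways: half first cousins through their mothers (r = 1/16) and half second cousins through their fathers (r = 1/64).
r = 1/16 + 1/64 = 0.078125.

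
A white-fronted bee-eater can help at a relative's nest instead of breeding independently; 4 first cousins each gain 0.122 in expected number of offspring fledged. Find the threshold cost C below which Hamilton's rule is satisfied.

0.061

r to a first cousin = 1/8 (first cousins share one grandparent pair — two paths of length 4: r = 2·(1/2)^4 = 1/8).
Hamilton's rule: n·r·B > C, so the trait is favored while C < n·r·B = 4·0.125·0.122 = 0.061.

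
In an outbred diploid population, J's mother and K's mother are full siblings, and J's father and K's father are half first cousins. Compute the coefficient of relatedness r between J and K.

With two independent routes of shared ancestry, r is the sum of the two contributions.
J and K are related in two ways: first cousins through their mothers (r = 1/8) and half second cousins through their fathers (r = 1/64).
r = 1/8 + 1/64 = 0.140625.

0.140625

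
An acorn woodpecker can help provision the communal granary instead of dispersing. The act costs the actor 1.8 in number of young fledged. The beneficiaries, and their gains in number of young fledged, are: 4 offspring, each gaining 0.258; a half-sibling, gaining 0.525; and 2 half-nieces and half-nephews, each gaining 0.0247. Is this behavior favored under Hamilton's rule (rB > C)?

Hamilton's rule: the trait is favored when the sum of r·B over every recipient exceeds the actor's cost C.
r to an offspring = 1/2 (one parent–offspring link: r = (1/2)^1 = 1/2).
r to a half-sibling = 0.25 (half-sibs share one parent — one path of length 2: r = (1/2)^2 = 1/4).
r to a half-niece or half-nephew = 0.125 (half-aunt/uncle↔niece/nephew: one path of length 3: r = (1/2)^3 = 1/8).
Summing one r·B term per recipient: 4·0.5·0.258 + 1·0.25·0.525 + 2·0.125·0.0247 = 0.653425.
0.653425 < 1.8: the indirect benefit is less than the cost.

No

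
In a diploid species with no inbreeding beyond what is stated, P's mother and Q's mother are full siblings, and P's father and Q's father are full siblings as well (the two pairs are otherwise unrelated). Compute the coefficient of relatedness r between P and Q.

Wright's path rule: contributions from independent ancestry routes add.
P and Q are related in two ways: first cousins through their mothers (r = 1/8) and first cousins through their fathers (r = 1/8) — i.e. double first cousins.
r = 1/8 + 1/8 = 0.25.

0.25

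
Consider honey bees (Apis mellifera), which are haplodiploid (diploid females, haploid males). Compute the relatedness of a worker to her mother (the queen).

One meiotic link between diploid queen and diploid daughter: r = 1/2.

0.5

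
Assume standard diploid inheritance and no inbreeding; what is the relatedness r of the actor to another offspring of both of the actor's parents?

Each parent–offspring link contributes a factor of 1/2, and independent paths through distinct common ancestors add.
Full sibs share both parents — two paths of length 2: r = 2·(1/2)^2 = 1/2.

0.5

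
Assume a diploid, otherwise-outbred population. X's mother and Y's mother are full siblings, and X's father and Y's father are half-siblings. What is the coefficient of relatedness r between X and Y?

0.1875

Relatedness sums over independent paths through distinct common ancestors.
X and Y are related in two ways: first cousins through their mothers (r = 1/8) and half first cousins through their fathers (r = 1/16).
r = 1/8 + 1/16 = 3/16 = 0.1875.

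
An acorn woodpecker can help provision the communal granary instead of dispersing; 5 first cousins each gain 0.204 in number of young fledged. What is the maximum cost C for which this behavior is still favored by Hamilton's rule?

r to a first cousin = 1/8 (first cousins share one grandparent pair — two paths of length 4: r = 2·(1/2)^4 = 1/8).
Hamilton's rule: n·r·B > C, so the trait is favored while C < n·r·B = 5·0.125·0.204 = 0.1275.

0.1275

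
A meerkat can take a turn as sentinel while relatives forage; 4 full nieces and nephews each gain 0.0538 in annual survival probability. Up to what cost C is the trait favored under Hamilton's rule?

0.0538

r to a full niece or nephew = 1/4 (full aunt/uncle↔niece/nephew: two paths of length 3 through the shared grandparent pair: r = 2·(1/2)^3 = 1/4).
Hamilton's rule: n·r·B > C, so the trait is favored while C < n·r·B = 4·0.25·0.0538 = 0.0538.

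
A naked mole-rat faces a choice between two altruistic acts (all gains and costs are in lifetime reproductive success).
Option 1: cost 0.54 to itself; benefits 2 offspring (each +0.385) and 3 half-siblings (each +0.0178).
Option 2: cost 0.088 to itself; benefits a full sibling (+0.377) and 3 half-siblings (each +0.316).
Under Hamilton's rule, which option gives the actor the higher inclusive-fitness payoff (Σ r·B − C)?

Option 2

Option 1: r to an offspring = 0.5.
Option 1: r to a half-sibling = 0.25.
Option 1: Σ r·B − C = (2·0.5·0.385 + 3·0.25·0.0178) − 0.54 = -0.14165.
Option 2: r to a full sibling = 0.5.
Option 2: r to a half-sibling = 0.25.
Option 2: Σ r·B − C = (1·0.5·0.377 + 3·0.25·0.316) − 0.088 = 0.3375.
Option 2 has the higher net inclusive-fitness payoff.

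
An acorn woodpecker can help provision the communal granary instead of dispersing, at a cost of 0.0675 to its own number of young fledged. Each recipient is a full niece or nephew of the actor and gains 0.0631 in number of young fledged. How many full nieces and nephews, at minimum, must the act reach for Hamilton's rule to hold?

r to a full niece or nephew = 0.25 (full aunt/uncle↔niece/nephew: two paths of length 3 through the shared grandparent pair: r = 2·(1/2)^3 = 1/4).
Hamilton's rule: n·r·B > C  ⇒  n > C/(r·B) = 0.0675/(0.25·0.0631) = 4.279.
The smallest integer exceeding 4.279 is 5.

5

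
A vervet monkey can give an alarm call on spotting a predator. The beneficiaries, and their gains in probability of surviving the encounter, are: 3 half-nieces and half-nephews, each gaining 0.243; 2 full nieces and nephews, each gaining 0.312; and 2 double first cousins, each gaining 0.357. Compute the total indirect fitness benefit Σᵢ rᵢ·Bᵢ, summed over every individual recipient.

r to a half-niece or half-nephew = 1/8 (half-aunt/uncle↔niece/nephew: one path of length 3: r = (1/2)^3 = 1/8).
r to a full niece or nephew = 0.25 (full aunt/uncle↔niece/nephew: two paths of length 3 through the shared grandparent pair: r = 2·(1/2)^3 = 1/4).
r to a double first cousin = 1/4 (double first cousins share both grandparent pairs — four paths of length 4: r = 4·(1/2)^4 = 1/4).
Summing one r·B term per recipient: 3·0.125·0.243 + 2·0.25·0.312 + 2·0.25·0.357 = 0.425625.

0.425625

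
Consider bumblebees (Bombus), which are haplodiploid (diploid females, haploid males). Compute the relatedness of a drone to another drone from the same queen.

0.5

Haploid brothers each carry a random half of the queen's diploid genome, so on average they share half: r = 1/2.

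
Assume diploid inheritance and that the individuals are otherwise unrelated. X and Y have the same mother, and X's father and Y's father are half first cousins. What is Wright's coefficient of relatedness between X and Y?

0.265625

With two independent routes of shared ancestry, r is the sum of the two contributions.
X and Y are related in two ways: half-sibs through their shared mother (r = 1/4) and half second cousins through their fathers (r = 1/64).
r = 1/4 + 1/64 = 0.265625.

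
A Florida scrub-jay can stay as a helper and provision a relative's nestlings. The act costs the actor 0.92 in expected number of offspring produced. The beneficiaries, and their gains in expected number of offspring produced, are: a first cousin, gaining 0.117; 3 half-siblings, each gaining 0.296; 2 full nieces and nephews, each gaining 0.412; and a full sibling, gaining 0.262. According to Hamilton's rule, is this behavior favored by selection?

Hamilton's rule: the trait is favored when the sum of r·B over every recipient exceeds the actor's cost C.
r to a first cousin = 0.125 (first cousins share one grandparent pair — two paths of length 4: r = 2·(1/2)^4 = 1/8).
r to a half-sibling = 0.25 (half-sibs share one parent — one path of length 2: r = (1/2)^2 = 1/4).
r to a full niece or nephew = 0.25 (full aunt/uncle↔niece/nephew: two paths of length 3 through the shared grandparent pair: r = 2·(1/2)^3 = 1/4).
r to a full sibling = 1/2 (full sibs share both parents — two paths of length 2: r = 2·(1/2)^2 = 1/2).
Summing one r·B term per recipient: 1·0.125·0.117 + 3·0.25·0.296 + 2·0.25·0.412 + 1·0.5·0.262 = 0.573625.
0.573625 < 0.92: the indirect benefit is less than the cost.

No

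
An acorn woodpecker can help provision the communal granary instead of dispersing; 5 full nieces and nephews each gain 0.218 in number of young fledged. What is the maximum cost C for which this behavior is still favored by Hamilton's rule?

r to a full niece or nephew = 1/4 (full aunt/uncle↔niece/nephew: two paths of length 3 through the shared grandparent pair: r = 2·(1/2)^3 = 1/4).
Hamilton's rule: n·r·B > C, so the trait is favored while C < n·r·B = 5·0.25·0.218 = 0.2725.

0.2725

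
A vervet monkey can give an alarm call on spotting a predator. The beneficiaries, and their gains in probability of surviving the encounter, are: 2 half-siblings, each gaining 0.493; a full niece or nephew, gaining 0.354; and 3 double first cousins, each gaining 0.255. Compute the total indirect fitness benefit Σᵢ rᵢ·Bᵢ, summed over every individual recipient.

r to a half-sibling = 0.25 (half-sibs share one parent — one path of length 2: r = (1/2)^2 = 1/4).
r to a full niece or nephew = 0.25 (full aunt/uncle↔niece/nephew: two paths of length 3 through the shared grandparent pair: r = 2·(1/2)^3 = 1/4).
r to a double first cousin = 0.25 (double first cousins share both grandparent pairs — four paths of length 4: r = 4·(1/2)^4 = 1/4).
Summing one r·B term per recipient: 2·0.25·0.493 + 1·0.25·0.354 + 3·0.25·0.255 = 0.52625.

0.52625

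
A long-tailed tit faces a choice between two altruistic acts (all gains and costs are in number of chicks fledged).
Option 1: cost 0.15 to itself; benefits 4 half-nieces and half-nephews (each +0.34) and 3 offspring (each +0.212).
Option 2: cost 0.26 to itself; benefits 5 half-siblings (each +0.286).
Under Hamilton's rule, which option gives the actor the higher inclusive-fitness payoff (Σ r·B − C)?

Option 1: r to a half-niece or half-nephew = 0.125.
Option 1: r to an offspring = 0.5.
Option 1: Σ r·B − C = (4·0.125·0.34 + 3·0.5·0.212) − 0.15 = 0.338.
Option 2: r to a half-sibling = 0.25.
Option 2: Σ r·B − C = (5·0.25·0.286) − 0.26 = 0.0975.
Option 1 has the higher net inclusive-fitness payoff.

Option 1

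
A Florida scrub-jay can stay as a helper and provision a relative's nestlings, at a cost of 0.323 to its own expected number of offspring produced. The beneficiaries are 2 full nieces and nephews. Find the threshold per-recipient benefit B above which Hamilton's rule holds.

r to a full niece or nephew = 1/4 (full aunt/uncle↔niece/nephew: two paths of length 3 through the shared grandparent pair: r = 2·(1/2)^3 = 1/4).
Hamilton's rule with n recipients of equal r: n·r·B > C, so B > C/(n·r) = 0.323/(2·0.25) = 0.646.

0.646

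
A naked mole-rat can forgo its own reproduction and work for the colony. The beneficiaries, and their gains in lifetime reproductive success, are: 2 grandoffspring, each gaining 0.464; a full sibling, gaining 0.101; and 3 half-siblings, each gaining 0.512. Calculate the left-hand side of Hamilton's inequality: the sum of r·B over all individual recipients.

0.6665

r to a grandoffspring = 1/4 (two parent–offspring links: r = (1/2)^2 = 1/4).
r to a full sibling = 1/2 (full sibs share both parents — two paths of length 2: r = 2·(1/2)^2 = 1/2).
r to a half-sibling = 0.25 (half-sibs share one parent — one path of length 2: r = (1/2)^2 = 1/4).
Summing one r·B term per recipient: 2·0.25·0.464 + 1·0.5·0.101 + 3·0.25·0.512 = 0.6665.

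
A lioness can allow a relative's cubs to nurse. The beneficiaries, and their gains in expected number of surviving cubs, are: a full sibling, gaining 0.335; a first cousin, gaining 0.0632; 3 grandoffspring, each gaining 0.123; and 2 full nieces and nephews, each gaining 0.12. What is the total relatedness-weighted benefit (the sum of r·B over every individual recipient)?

r to a full sibling = 0.5 (full sibs share both parents — two paths of length 2: r = 2·(1/2)^2 = 1/2).
r to a first cousin = 1/8 (first cousins share one grandparent pair — two paths of length 4: r = 2·(1/2)^4 = 1/8).
r to a grandoffspring = 0.25 (two parent–offspring links: r = (1/2)^2 = 1/4).
r to a full niece or nephew = 1/4 (full aunt/uncle↔niece/nephew: two paths of length 3 through the shared grandparent pair: r = 2·(1/2)^3 = 1/4).
Summing one r·B term per recipient: 1·0.5·0.335 + 1·0.125·0.0632 + 3·0.25·0.123 + 2·0.25·0.12 = 0.32765.

0.32765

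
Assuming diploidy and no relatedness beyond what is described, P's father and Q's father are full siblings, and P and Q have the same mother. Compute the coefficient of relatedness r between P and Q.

0.375

Independent pedigree routes through distinct common ancestors add.
P and Q are related in two ways: first cousins through their fathers (r = 1/8) and half-sibs through their shared mother (r = 1/4).
r = 1/8 + 1/4 = 3/8 = 0.375.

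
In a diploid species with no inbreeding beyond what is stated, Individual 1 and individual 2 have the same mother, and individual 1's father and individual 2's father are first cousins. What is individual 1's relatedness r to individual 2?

Wright's path rule: contributions from independent ancestry routes add.
Individual 1 and individual 2 are related in two ways: half-sibs through their shared mother (r = 1/4) and second cousins through their fathers (r = 1/32).
r = 1/4 + 1/32 = 9/32 = 0.28125.

0.28125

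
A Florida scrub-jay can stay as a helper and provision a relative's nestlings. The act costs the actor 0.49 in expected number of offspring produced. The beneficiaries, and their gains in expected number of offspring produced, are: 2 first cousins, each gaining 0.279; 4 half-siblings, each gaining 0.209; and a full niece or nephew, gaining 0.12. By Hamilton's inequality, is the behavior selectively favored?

No

Hamilton's rule: the trait is favored when the sum of r·B over every recipient exceeds the actor's cost C.
r to a first cousin = 0.125 (first cousins share one grandparent pair — two paths of length 4: r = 2·(1/2)^4 = 1/8).
r to a half-sibling = 1/4 (half-sibs share one parent — one path of length 2: r = (1/2)^2 = 1/4).
r to a full niece or nephew = 1/4 (full aunt/uncle↔niece/nephew: two paths of length 3 through the shared grandparent pair: r = 2·(1/2)^3 = 1/4).
Summing one r·B term per recipient: 2·0.125·0.279 + 4·0.25·0.209 + 1·0.25·0.12 = 0.30875.
0.30875 < 0.49: the indirect benefit is less than the cost.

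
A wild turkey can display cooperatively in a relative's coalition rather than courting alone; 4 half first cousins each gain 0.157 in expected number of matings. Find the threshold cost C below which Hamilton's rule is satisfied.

r to a half first cousin = 1/16 (half first cousins share one grandparent — one path of length 4: r = (1/2)^4 = 1/16).
Hamilton's rule: n·r·B > C, so the trait is favored while C < n·r·B = 4·0.0625·0.157 = 0.03925.

0.03925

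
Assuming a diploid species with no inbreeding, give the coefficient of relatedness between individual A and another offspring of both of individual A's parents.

0.5

Each parent–offspring link contributes a factor of 1/2, and independent paths through distinct common ancestors add.
Full sibs share both parents — two paths of length 2: r = 2·(1/2)^2 = 1/2.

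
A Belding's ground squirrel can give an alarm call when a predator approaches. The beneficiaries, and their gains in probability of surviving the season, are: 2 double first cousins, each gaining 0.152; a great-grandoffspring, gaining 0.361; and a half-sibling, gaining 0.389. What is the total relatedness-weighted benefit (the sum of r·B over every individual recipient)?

0.218375

r to a double first cousin = 0.25 (double first cousins share both grandparent pairs — four paths of length 4: r = 4·(1/2)^4 = 1/4).
r to a great-grandoffspring = 0.125 (three parent–offspring links: r = (1/2)^3 = 1/8).
r to a half-sibling = 1/4 (half-sibs share one parent — one path of length 2: r = (1/2)^2 = 1/4).
Summing one r·B term per recipient: 2·0.25·0.152 + 1·0.125·0.361 + 1·0.25·0.389 = 0.218375.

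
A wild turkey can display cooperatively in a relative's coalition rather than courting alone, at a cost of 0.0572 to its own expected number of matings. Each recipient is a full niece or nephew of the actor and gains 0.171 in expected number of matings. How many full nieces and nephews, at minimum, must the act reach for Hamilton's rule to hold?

r to a full niece or nephew = 0.25 (full aunt/uncle↔niece/nephew: two paths of length 3 through the shared grandparent pair: r = 2·(1/2)^3 = 1/4).
Hamilton's rule: n·r·B > C  ⇒  n > C/(r·B) = 0.0572/(0.25·0.171) = 1.338.
The smallest integer exceeding 1.338 is 2.

2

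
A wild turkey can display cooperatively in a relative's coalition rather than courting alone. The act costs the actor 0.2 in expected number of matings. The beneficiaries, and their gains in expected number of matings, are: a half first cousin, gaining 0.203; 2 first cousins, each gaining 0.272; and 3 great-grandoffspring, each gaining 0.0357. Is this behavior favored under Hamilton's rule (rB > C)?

Hamilton's rule: the trait is favored when the sum of r·B over every recipient exceeds the actor's cost C.
r to a half first cousin = 0.0625 (half first cousins share one grandparent — one path of length 4: r = (1/2)^4 = 1/16).
r to a first cousin = 1/8 (first cousins share one grandparent pair — two paths of length 4: r = 2·(1/2)^4 = 1/8).
r to a great-grandoffspring = 1/8 (three parent–offspring links: r = (1/2)^3 = 1/8).
Summing one r·B term per recipient: 1·0.0625·0.203 + 2·0.125·0.272 + 3·0.125·0.0357 = 0.094075.
0.094075 < 0.2: the indirect benefit is less than the cost.

No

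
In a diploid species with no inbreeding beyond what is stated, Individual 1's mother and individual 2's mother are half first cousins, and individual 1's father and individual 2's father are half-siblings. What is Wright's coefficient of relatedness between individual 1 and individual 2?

With two independent routes of shared ancestry, r is the sum of the two contributions.
Individual 1 and individual 2 are related in two ways: half second cousins through their mothers (r = 1/64) and half first cousins through their fathers (r = 1/16).
r = 1/64 + 1/16 = 5/64 = 0.078125.

0.078125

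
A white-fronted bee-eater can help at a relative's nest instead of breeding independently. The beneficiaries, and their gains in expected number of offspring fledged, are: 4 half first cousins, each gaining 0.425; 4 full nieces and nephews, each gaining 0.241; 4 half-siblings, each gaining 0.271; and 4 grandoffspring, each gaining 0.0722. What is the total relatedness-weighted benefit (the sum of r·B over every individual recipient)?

r to a half first cousin = 1/16 (half first cousins share one grandparent — one path of length 4: r = (1/2)^4 = 1/16).
r to a full niece or nephew = 0.25 (full aunt/uncle↔niece/nephew: two paths of length 3 through the shared grandparent pair: r = 2·(1/2)^3 = 1/4).
r to a half-sibling = 1/4 (half-sibs share one parent — one path of length 2: r = (1/2)^2 = 1/4).
r to a grandoffspring = 1/4 (two parent–offspring links: r = (1/2)^2 = 1/4).
Summing one r·B term per recipient: 4·0.0625·0.425 + 4·0.25·0.241 + 4·0.25·0.271 + 4·0.25·0.0722 = 0.69045.

0.69045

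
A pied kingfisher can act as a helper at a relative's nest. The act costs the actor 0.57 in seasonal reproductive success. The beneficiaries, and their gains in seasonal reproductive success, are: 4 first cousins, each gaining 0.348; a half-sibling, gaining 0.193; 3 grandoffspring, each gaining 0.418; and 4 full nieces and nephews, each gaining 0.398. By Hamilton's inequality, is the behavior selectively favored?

Yes

Hamilton's rule: the trait is favored when the sum of r·B over every recipient exceeds the actor's cost C.
r to a first cousin = 1/8 (first cousins share one grandparent pair — two paths of length 4: r = 2·(1/2)^4 = 1/8).
r to a half-sibling = 1/4 (half-sibs share one parent — one path of length 2: r = (1/2)^2 = 1/4).
r to a grandoffspring = 1/4 (two parent–offspring links: r = (1/2)^2 = 1/4).
r to a full niece or nephew = 1/4 (full aunt/uncle↔niece/nephew: two paths of length 3 through the shared grandparent pair: r = 2·(1/2)^3 = 1/4).
Summing one r·B term per recipient: 4·0.125·0.348 + 1·0.25·0.193 + 3·0.25·0.418 + 4·0.25·0.398 = 0.93375.
0.93375 > 0.57: the indirect benefit exceeds the cost.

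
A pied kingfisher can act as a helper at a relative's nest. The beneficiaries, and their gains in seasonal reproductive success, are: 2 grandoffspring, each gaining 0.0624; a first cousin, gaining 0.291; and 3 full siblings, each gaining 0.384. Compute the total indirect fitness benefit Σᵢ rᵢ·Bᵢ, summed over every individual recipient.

r to a grandoffspring = 1/4 (two parent–offspring links: r = (1/2)^2 = 1/4).
r to a first cousin = 1/8 (first cousins share one grandparent pair — two paths of length 4: r = 2·(1/2)^4 = 1/8).
r to a full sibling = 0.5 (full sibs share both parents — two paths of length 2: r = 2·(1/2)^2 = 1/2).
Summing one r·B term per recipient: 2·0.25·0.0624 + 1·0.125·0.291 + 3·0.5·0.384 = 0.643575.

0.643575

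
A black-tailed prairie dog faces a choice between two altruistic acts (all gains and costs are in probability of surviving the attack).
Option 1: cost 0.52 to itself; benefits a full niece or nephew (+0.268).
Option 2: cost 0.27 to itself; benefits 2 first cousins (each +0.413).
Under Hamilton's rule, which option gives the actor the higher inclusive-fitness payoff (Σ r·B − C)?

Option 1: r to a full niece or nephew = 0.25.
Option 1: Σ r·B − C = (1·0.25·0.268) − 0.52 = -0.453.
Option 2: r to a first cousin = 0.125.
Option 2: Σ r·B − C = (2·0.125·0.413) − 0.27 = -0.16675.
Option 2 has the higher net inclusive-fitness payoff.

Option 2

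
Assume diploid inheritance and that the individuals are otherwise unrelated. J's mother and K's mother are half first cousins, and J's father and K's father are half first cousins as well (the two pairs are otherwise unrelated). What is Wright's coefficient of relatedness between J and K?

Independent pedigree routes through distinct common ancestors add.
J and K are related in two ways: half second cousins through their mothers (r = 1/64) and half second cousins through their fathers (r = 1/64).
r = 1/64 + 1/64 = 1/32 = 0.03125.

0.03125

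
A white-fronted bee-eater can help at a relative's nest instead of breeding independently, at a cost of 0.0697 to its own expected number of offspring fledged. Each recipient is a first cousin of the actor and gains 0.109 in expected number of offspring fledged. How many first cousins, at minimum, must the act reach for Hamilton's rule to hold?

r to a first cousin = 0.125 (first cousins share one grandparent pair — two paths of length 4: r = 2·(1/2)^4 = 1/8).
Hamilton's rule: n·r·B > C  ⇒  n > C/(r·B) = 0.0697/(0.125·0.109) = 5.116.
The smallest integer exceeding 5.116 is 6.

6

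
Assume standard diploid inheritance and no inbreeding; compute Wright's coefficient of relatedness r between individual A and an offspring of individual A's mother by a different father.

0.25

Each parent–offspring link contributes a factor of 1/2, and independent paths through distinct common ancestors add.
Half-sibs share one parent — one path of length 2: r = (1/2)^2 = 1/4.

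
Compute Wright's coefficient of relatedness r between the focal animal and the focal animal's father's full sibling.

Each parent–offspring link contributes a factor of 1/2, and independent paths through distinct common ancestors add.
Full aunt/uncle↔niece/nephew: two paths of length 3 through the shared grandparent pair: r = 2·(1/2)^3 = 1/4.

0.25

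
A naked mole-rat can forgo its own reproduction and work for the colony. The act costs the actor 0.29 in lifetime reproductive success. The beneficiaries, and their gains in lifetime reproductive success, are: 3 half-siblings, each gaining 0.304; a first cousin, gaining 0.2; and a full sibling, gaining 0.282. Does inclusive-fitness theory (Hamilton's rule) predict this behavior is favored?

Yes

Hamilton's rule: the trait is favored when the sum of r·B over every recipient exceeds the actor's cost C.
r to a half-sibling = 1/4 (half-sibs share one parent — one path of length 2: r = (1/2)^2 = 1/4).
r to a first cousin = 1/8 (first cousins share one grandparent pair — two paths of length 4: r = 2·(1/2)^4 = 1/8).
r to a full sibling = 1/2 (full sibs share both parents — two paths of length 2: r = 2·(1/2)^2 = 1/2).
Summing one r·B term per recipient: 3·0.25·0.304 + 1·0.125·0.2 + 1·0.5·0.282 = 0.394.
0.394 > 0.29: the indirect benefit exceeds the cost.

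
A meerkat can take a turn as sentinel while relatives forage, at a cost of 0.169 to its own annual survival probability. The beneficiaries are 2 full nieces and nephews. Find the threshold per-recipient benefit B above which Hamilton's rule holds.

r to a full niece or nephew = 1/4 (full aunt/uncle↔niece/nephew: two paths of length 3 through the shared grandparent pair: r = 2·(1/2)^3 = 1/4).
Hamilton's rule with n recipients of equal r: n·r·B > C, so B > C/(n·r) = 0.169/(2·0.25) = 0.338.

0.338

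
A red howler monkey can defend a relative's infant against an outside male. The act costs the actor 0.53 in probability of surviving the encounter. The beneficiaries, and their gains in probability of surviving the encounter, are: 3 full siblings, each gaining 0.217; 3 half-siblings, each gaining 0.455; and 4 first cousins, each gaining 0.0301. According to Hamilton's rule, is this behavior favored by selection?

Hamilton's rule: the trait is favored when the sum of r·B over every recipient exceeds the actor's cost C.
r to a full sibling = 0.5 (full sibs share both parents — two paths of length 2: r = 2·(1/2)^2 = 1/2).
r to a half-sibling = 1/4 (half-sibs share one parent — one path of length 2: r = (1/2)^2 = 1/4).
r to a first cousin = 1/8 (first cousins share one grandparent pair — two paths of length 4: r = 2·(1/2)^4 = 1/8).
Summing one r·B term per recipient: 3·0.5·0.217 + 3·0.25·0.455 + 4·0.125·0.0301 = 0.6818.
0.6818 > 0.53: the indirect benefit exceeds the cost.

Yes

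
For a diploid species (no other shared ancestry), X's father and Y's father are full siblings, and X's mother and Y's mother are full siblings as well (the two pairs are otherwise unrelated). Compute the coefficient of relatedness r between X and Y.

Relatedness sums over independent paths through distinct common ancestors.
X and Y are related in two ways: first cousins through their fathers (r = 1/8) and first cousins through their mothers (r = 1/8) — i.e. double first cousins.
r = 1/8 + 1/8 = 0.25.

0.25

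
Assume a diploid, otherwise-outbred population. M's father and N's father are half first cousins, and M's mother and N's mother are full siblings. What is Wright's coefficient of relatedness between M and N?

0.140625

Relatedness sums over independent paths through distinct common ancestors.
M and N are related in two ways: half second cousins through their fathers (r = 1/64) and first cousins through their mothers (r = 1/8).
r = 1/64 + 1/8 = 9/64 = 0.140625.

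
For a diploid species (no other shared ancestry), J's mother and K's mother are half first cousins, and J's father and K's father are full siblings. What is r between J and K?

0.140625

Independent pedigree routes through distinct common ancestors add.
J and K are related in two ways: half second cousins through their mothers (r = 1/64) and first cousins through their fathers (r = 1/8).
r = 1/64 + 1/8 = 9/64 = 0.140625.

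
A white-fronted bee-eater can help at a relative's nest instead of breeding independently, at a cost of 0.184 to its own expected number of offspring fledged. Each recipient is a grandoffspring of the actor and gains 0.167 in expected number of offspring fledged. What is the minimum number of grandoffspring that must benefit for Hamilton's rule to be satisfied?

r to a grandoffspring = 0.25 (two parent–offspring links: r = (1/2)^2 = 1/4).
Hamilton's rule: n·r·B > C  ⇒  n > C/(r·B) = 0.184/(0.25·0.167) = 4.407.
The smallest integer exceeding 4.407 is 5.

5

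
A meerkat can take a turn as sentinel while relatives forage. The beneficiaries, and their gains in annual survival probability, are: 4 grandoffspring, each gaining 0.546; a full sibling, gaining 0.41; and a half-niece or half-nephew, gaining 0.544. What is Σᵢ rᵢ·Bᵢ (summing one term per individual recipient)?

r to a grandoffspring = 1/4 (two parent–offspring links: r = (1/2)^2 = 1/4).
r to a full sibling = 0.5 (full sibs share both parents — two paths of length 2: r = 2·(1/2)^2 = 1/2).
r to a half-niece or half-nephew = 0.125 (half-aunt/uncle↔niece/nephew: one path of length 3: r = (1/2)^3 = 1/8).
Summing one r·B term per recipient: 4·0.25·0.546 + 1·0.5·0.41 + 1·0.125·0.544 = 0.819.

0.819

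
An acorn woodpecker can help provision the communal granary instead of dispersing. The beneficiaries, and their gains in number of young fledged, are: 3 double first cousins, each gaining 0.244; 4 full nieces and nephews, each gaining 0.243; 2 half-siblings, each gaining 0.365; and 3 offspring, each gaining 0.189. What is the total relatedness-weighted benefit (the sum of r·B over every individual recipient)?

0.892

r to a double first cousin = 1/4 (double first cousins share both grandparent pairs — four paths of length 4: r = 4·(1/2)^4 = 1/4).
r to a full niece or nephew = 1/4 (full aunt/uncle↔niece/nephew: two paths of length 3 through the shared grandparent pair: r = 2·(1/2)^3 = 1/4).
r to a half-sibling = 1/4 (half-sibs share one parent — one path of length 2: r = (1/2)^2 = 1/4).
r to an offspring = 0.5 (one parent–offspring link: r = (1/2)^1 = 1/2).
Summing one r·B term per recipient: 3·0.25·0.244 + 4·0.25·0.243 + 2·0.25·0.365 + 3·0.5·0.189 = 0.892.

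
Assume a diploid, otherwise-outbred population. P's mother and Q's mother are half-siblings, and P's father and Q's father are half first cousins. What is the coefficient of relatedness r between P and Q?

Independent pedigree routes through distinct common ancestors add.
P and Q are related in two ways: half first cousins through their mothers (r = 1/16) and half second cousins through their fathers (r = 1/64).
r = 1/16 + 1/64 = 5/64 = 0.078125.

0.078125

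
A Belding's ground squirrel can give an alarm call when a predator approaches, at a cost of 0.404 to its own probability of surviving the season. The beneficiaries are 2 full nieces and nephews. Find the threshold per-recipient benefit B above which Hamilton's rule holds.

r to a full niece or nephew = 0.25 (full aunt/uncle↔niece/nephew: two paths of length 3 through the shared grandparent pair: r = 2·(1/2)^3 = 1/4).
Hamilton's rule with n recipients of equal r: n·r·B > C, so B > C/(n·r) = 0.404/(2·0.25) = 0.808.

0.808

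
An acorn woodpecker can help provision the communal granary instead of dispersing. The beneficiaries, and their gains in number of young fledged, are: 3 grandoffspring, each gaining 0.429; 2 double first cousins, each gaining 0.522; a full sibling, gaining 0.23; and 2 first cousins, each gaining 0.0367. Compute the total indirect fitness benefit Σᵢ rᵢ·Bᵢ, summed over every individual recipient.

r to a grandoffspring = 1/4 (two parent–offspring links: r = (1/2)^2 = 1/4).
r to a double first cousin = 1/4 (double first cousins share both grandparent pairs — four paths of length 4: r = 4·(1/2)^4 = 1/4).
r to a full sibling = 0.5 (full sibs share both parents — two paths of length 2: r = 2·(1/2)^2 = 1/2).
r to a first cousin = 0.125 (first cousins share one grandparent pair — two paths of length 4: r = 2·(1/2)^4 = 1/8).
Summing one r·B term per recipient: 3·0.25·0.429 + 2·0.25·0.522 + 1·0.5·0.23 + 2·0.125·0.0367 = 0.706925.

0.706925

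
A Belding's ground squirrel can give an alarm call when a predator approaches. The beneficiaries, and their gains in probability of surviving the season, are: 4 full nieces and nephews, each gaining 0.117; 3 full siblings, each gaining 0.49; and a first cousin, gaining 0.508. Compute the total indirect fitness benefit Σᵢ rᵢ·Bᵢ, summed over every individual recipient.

0.9155

r to a full niece or nephew = 1/4 (full aunt/uncle↔niece/nephew: two paths of length 3 through the shared grandparent pair: r = 2·(1/2)^3 = 1/4).
r to a full sibling = 0.5 (full sibs share both parents — two paths of length 2: r = 2·(1/2)^2 = 1/2).
r to a first cousin = 1/8 (first cousins share one grandparent pair — two paths of length 4: r = 2·(1/2)^4 = 1/8).
Summing one r·B term per recipient: 4·0.25·0.117 + 3·0.5·0.49 + 1·0.125·0.508 = 0.9155.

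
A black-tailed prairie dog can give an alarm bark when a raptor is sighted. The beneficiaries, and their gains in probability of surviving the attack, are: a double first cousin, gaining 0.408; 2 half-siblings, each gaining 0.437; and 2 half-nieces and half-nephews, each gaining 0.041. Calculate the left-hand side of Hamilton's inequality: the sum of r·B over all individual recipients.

r to a double first cousin = 1/4 (double first cousins share both grandparent pairs — four paths of length 4: r = 4·(1/2)^4 = 1/4).
r to a half-sibling = 1/4 (half-sibs share one parent — one path of length 2: r = (1/2)^2 = 1/4).
r to a half-niece or half-nephew = 0.125 (half-aunt/uncle↔niece/nephew: one path of length 3: r = (1/2)^3 = 1/8).
Summing one r·B term per recipient: 1·0.25·0.408 + 2·0.25·0.437 + 2·0.125·0.041 = 0.33075.

0.33075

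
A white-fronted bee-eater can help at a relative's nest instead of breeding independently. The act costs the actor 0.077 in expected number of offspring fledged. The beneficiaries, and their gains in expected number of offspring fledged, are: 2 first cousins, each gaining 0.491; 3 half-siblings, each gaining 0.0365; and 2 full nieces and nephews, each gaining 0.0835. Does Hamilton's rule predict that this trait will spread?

Hamilton's rule: the trait is favored when the sum of r·B over every recipient exceeds the actor's cost C.
r to a first cousin = 0.125 (first cousins share one grandparent pair — two paths of length 4: r = 2·(1/2)^4 = 1/8).
r to a half-sibling = 0.25 (half-sibs share one parent — one path of length 2: r = (1/2)^2 = 1/4).
r to a full niece or nephew = 0.25 (full aunt/uncle↔niece/nephew: two paths of length 3 through the shared grandparent pair: r = 2·(1/2)^3 = 1/4).
Summing one r·B term per recipient: 2·0.125·0.491 + 3·0.25·0.0365 + 2·0.25·0.0835 = 0.191875.
0.191875 > 0.077: the indirect benefit exceeds the cost.

Yes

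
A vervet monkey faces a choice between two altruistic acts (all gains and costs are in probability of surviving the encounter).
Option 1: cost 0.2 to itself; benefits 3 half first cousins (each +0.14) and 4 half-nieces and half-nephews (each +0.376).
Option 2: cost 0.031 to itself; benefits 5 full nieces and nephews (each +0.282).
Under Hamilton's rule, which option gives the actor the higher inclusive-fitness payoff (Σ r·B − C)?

Option 2

Option 1: r to a half first cousin = 0.0625.
Option 1: r to a half-niece or half-nephew = 0.125.
Option 1: Σ r·B − C = (3·0.0625·0.14 + 4·0.125·0.376) − 0.2 = 0.01425.
Option 2: r to a full niece or nephew = 0.25.
Option 2: Σ r·B − C = (5·0.25·0.282) − 0.031 = 0.3215.
Option 2 has the higher net inclusive-fitness payoff.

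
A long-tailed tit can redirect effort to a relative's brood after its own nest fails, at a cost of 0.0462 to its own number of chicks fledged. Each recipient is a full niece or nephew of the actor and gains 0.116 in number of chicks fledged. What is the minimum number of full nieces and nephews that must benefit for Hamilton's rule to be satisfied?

2

r to a full niece or nephew = 0.25 (full aunt/uncle↔niece/nephew: two paths of length 3 through the shared grandparent pair: r = 2·(1/2)^3 = 1/4).
Hamilton's rule: n·r·B > C  ⇒  n > C/(r·B) = 0.0462/(0.25·0.116) = 1.593.
The smallest integer exceeding 1.593 is 2.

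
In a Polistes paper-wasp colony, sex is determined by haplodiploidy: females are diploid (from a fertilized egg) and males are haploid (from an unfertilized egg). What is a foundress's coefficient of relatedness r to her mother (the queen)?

0.5

One meiotic link between diploid queen and diploid daughter: r = 1/2.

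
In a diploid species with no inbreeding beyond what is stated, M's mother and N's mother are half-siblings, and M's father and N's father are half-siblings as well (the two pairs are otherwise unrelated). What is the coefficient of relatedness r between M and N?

Wright's path rule: contributions from independent ancestry routes add.
M and N are related in two ways: half first cousins through their mothers (r = 1/16) and half first cousins through their fathers (r = 1/16).
r = 1/16 + 1/16 = 0.125.

0.125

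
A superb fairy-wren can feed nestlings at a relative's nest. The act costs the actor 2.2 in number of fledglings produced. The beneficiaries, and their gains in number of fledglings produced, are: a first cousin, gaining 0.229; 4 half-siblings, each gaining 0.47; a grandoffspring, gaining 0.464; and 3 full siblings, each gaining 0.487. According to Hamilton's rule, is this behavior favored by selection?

No

Hamilton's rule: the trait is favored when the sum of r·B over every recipient exceeds the actor's cost C.
r to a first cousin = 1/8 (first cousins share one grandparent pair — two paths of length 4: r = 2·(1/2)^4 = 1/8).
r to a half-sibling = 0.25 (half-sibs share one parent — one path of length 2: r = (1/2)^2 = 1/4).
r to a grandoffspring = 0.25 (two parent–offspring links: r = (1/2)^2 = 1/4).
r to a full sibling = 0.5 (full sibs share both parents — two paths of length 2: r = 2·(1/2)^2 = 1/2).
Summing one r·B term per recipient: 1·0.125·0.229 + 4·0.25·0.47 + 1·0.25·0.464 + 3·0.5·0.487 = 1.345125.
1.345125 < 2.2: the indirect benefit is less than the cost.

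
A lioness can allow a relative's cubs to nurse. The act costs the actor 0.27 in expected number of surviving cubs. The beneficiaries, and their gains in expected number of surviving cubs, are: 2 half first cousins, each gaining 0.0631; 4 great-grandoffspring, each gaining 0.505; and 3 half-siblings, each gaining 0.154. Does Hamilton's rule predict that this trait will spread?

Hamilton's rule: the trait is favored when the sum of r·B over every recipient exceeds the actor's cost C.
r to a half first cousin = 0.0625 (half first cousins share one grandparent — one path of length 4: r = (1/2)^4 = 1/16).
r to a great-grandoffspring = 0.125 (three parent–offspring links: r = (1/2)^3 = 1/8).
r to a half-sibling = 1/4 (half-sibs share one parent — one path of length 2: r = (1/2)^2 = 1/4).
Summing one r·B term per recipient: 2·0.0625·0.0631 + 4·0.125·0.505 + 3·0.25·0.154 = 0.3758875.
0.3758875 > 0.27: the indirect benefit exceeds the cost.

Yes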